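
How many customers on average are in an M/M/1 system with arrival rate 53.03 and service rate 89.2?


ρ = λ/μ = 53.03/89.2 = 0.5945
L = ρ/(1−ρ) = 0.5945/(1 − 0.5945) = 0.5945/0.4055 = 1.4661

Final: 1.4661


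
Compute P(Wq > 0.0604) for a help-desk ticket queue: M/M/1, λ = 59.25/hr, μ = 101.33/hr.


ρ = 59.25/101.33 = 0.5847
P(Wq > t) = ρ·e^{−(μ−λ)t} = 0.5847·e^{−2.5416}
= 0.5847·0.078738 = 0.046040

Final: 0.046040


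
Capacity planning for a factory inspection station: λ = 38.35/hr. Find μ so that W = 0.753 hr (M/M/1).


W = 1/(μ−λ) ⇒ μ − λ = 1/W = 1/0.753 = 1.3280
μ = λ + 1/W = 38.35 + 1.3280 = 39.6780 per hr

Final: 39.6780 /hr


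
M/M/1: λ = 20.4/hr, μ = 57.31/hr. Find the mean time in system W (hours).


W = 1/(μ−λ) = 1/(57.31 − 20.4) = 1/36.91 = 0.02709 hr

Final: 0.02709 hr


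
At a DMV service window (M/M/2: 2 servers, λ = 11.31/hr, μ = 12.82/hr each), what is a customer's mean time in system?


a = 0.8822; ρ = 0.4411; P₀ = 0.387821
Lq = P₀·a^c·ρ/(c!(1−ρ)²) = 0.21313
Wq = Lq/λ = 0.21313/11.31 = 0.01884 hr
W = Wq + 1/μ = 0.01884 + 0.07800 = 0.09685 hr

Final: 0.09685 hr


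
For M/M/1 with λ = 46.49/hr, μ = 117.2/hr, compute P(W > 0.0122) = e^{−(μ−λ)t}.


W ~ Exponential(μ−λ) for M/M/1.
μ − λ = 117.2 − 46.49 = 70.7100
P(W > t) = e^{−(μ−λ)t} = e^{−0.8627} = 0.422037

Final: 0.422037


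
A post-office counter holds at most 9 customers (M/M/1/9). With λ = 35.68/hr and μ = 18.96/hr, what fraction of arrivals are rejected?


ρ = λ/μ = 35.68/18.96 = 1.8819
P_K = (1−ρ)ρ^K/(1−ρ^(K+1)) = (-0.8819·295.991074)/(1 − 557.012738)
= -261.021664/-556.012738 = 0.469453

Final: 0.469453


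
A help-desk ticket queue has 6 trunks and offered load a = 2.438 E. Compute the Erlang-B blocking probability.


B(c,a) = (a^c/c!) / Σ_{k=0}^{c} a^k/k!
a^6/6! = 0.291655
Σ terms (k=0..6): 1.00000 + 2.43800 + 2.97192 + 2.41518 + 1.47205 + 0.71777 + 0.29166 = 11.306586
B = 0.291655/11.306586 = 0.025795

Final: 0.025795


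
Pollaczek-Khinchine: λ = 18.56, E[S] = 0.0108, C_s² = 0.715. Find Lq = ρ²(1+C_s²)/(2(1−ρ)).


ρ = λ·E[S] = 18.56·0.0108 = 0.2004
Lq = ρ²(1+C_s²)/(2(1−ρ)) = 0.04018·(1+0.715)/(2·0.7996)
= 0.04018·1.7150/1.5991 = 0.04309

Final: 0.04309


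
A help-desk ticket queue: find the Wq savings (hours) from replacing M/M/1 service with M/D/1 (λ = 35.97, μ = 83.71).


ρ = 35.97/83.71 = 0.4297
Wq(M/M/1) = ρ/(μ−λ) = 0.4297/47.74 = 0.009001 hr
Wq(M/D/1) = ρ/(2(μ−λ)) = 0.004500 hr
Savings = 0.009001 − 0.004500 = 0.004500 hr

Final: 0.004500 hr


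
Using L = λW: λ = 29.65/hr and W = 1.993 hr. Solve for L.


L = λW = 29.65·1.993 = 59.0924

Final: 59.0924


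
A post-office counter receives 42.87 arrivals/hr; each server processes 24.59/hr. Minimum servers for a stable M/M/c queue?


Stability requires cμ > λ ⇔ c > λ/μ.
λ/μ = 42.87/24.59 = 1.7434
Minimum integer c = ⌊1.7434⌋ + 1 = 2
Check: 2·24.59 = 49.18 > 42.87, while 1·24.59 = 24.59 ≤ 42.87

Final: 2 servers


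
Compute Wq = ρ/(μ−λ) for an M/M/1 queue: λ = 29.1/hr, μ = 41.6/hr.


ρ = 29.1/41.6 = 0.6995
Wq = ρ/(μ−λ) = 0.6995/(41.6 − 29.1) = 0.6995/12.50 = 0.05596 hr

Final: 0.05596 hr


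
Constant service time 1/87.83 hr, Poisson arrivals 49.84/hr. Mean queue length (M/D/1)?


ρ = 49.84/87.83 = 0.5675
M/D/1: Lq = ρ²/(2(1−ρ)) = 0.3220/(2·0.4325) = 0.37223

Final: 0.37223


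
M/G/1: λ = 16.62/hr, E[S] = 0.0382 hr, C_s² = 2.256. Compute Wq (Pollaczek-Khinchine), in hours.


ρ = λ·E[S] = 16.62·0.0382 = 0.6349
E[S²] = E[S]²(1+C_s²) = 0.0382²·(1+2.256) = 0.004751
Wq = λ·E[S²]/(2(1−ρ)) = 16.62·0.004751/(2·0.3651) = 0.10814 hr

Final: 0.10814 hr


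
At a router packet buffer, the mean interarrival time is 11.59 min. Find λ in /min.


λ = 1/(interarrival time) in consistent units.
1 minute = 1 min, so λ = 1/11.59 = 0.08628 per minute

Final: 0.08628 /min


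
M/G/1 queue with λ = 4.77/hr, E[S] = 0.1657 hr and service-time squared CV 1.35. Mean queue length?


ρ = λ·E[S] = 4.77·0.1657 = 0.7904
Lq = ρ²(1+C_s²)/(2(1−ρ)) = 0.6247·(1+1.35)/(2·0.2096)
= 0.6247·2.3500/0.4192 = 3.50191

Final: 3.50191


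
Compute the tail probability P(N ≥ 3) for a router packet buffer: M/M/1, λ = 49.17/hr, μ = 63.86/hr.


ρ = 49.17/63.86 = 0.7700
P(N ≥ n) = ρ^n = 0.7700^3 = 0.456472

Final: 0.456472


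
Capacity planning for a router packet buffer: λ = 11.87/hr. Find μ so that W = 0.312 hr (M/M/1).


W = 1/(μ−λ) ⇒ μ − λ = 1/W = 1/0.312 = 3.2051
μ = λ + 1/W = 11.87 + 3.2051 = 15.0751 per hr

Final: 15.0751 /hr


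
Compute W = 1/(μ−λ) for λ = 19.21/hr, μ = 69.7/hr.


W = 1/(μ−λ) = 1/(69.7 − 19.21) = 1/50.49 = 0.01981 hr

Final: 0.01981 hr


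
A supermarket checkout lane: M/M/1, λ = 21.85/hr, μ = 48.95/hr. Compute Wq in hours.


ρ = 21.85/48.95 = 0.4464
Wq = ρ/(μ−λ) = 0.4464/(48.95 − 21.85) = 0.4464/27.10 = 0.01647 hr

Final: 0.01647 hr


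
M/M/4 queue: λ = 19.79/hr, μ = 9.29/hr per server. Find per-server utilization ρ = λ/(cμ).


ρ = λ/(cμ) = 19.79/(4·9.29) = 19.79/37.16 = 0.5326

Final: 0.5326


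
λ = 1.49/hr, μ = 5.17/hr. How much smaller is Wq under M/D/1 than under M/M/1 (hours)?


ρ = 1.49/5.17 = 0.2882
Wq(M/M/1) = ρ/(μ−λ) = 0.2882/3.68 = 0.07832 hr
Wq(M/D/1) = ρ/(2(μ−λ)) = 0.03916 hr
Savings = 0.07832 − 0.03916 = 0.03916 hr

Final: 0.03916 hr


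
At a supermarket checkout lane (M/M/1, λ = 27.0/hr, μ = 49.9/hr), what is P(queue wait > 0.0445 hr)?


ρ = 27.0/49.9 = 0.5411
P(Wq > t) = ρ·e^{−(μ−λ)t} = 0.5411·e^{−1.0190}
= 0.5411·0.360938 = 0.195297

Final: 0.195297


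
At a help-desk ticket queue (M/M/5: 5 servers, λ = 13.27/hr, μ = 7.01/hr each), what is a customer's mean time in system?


a = 1.8930; ρ = 0.3786; P₀ = 0.149781
Lq = P₀·a^c·ρ/(c!(1−ρ)²) = 0.02975
Wq = Lq/λ = 0.02975/13.27 = 0.002242 hr
W = Wq + 1/μ = 0.002242 + 0.14265 = 0.14490 hr

Final: 0.14490 hr


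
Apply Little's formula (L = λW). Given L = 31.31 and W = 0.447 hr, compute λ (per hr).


λ = L/W = 31.31/0.447 = 70.0447 /hr

Final: 70.0447 /hr


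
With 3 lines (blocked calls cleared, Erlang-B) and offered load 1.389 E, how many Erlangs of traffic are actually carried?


B(3,1.389) = 0.117527 (Erlang-B)
Carried load = a(1 − B) = 1.389·(1 − 0.117527) = 1.389·0.882473 = 1.2258 E

Final: 1.2258 Erlangs


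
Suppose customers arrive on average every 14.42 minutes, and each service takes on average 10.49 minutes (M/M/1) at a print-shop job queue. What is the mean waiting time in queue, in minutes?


λ = 60/14.42 = 4.1609 /hr
μ = 60/10.49 = 5.7197 /hr
ρ = λ/μ = 4.1609/5.7197 = 0.7275
Wq = ρ/(μ−λ) = 0.7275/(5.7197−4.1609) = 0.46667 hr
In minutes: 0.46667·60 = 28.000 min

Final: 28.000 min


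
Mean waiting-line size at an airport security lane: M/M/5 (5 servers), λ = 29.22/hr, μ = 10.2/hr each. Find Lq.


a = λ/μ = 2.8647; ρ = a/5 = 0.5729
P₀ = 0.054180
Lq = P₀·a^c·ρ / (c!·(1−ρ)²) = 0.054180·192.93019·0.5729/(120·0.18238)
= 0.27365

Final: 0.27365


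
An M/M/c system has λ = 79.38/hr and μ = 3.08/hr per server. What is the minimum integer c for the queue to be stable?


Stability requires cμ > λ ⇔ c > λ/μ.
λ/μ = 79.38/3.08 = 25.7727
Minimum integer c = ⌊25.7727⌋ + 1 = 26
Check: 26·3.08 = 80.08 > 79.38, while 25·3.08 = 77.00 ≤ 79.38

Final: 26 servers


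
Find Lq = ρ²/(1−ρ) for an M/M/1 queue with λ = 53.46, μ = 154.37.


ρ = 53.46/154.37 = 0.3463
Lq = ρ²/(1−ρ) = 0.1199/0.6537 = 0.1835

Final: 0.1835


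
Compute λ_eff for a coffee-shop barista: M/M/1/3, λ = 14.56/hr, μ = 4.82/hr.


ρ = 3.0207; P_K = (1−ρ)ρ^3/(1−ρ^4) = 0.677088
λ_eff = λ(1 − P_K) = 14.56·(1 − 0.677088) = 14.56·0.322912 = 4.7016 /hr

Final: 4.7016 /hr


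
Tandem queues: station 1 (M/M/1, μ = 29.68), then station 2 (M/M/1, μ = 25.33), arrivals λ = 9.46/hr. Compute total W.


Each node sees arrival rate λ = 9.46/hr (tandem ⇒ throughput preserved).
W₁ = 1/(μ₁−λ) = 1/(29.68−9.46) = 0.04946 hr
W₂ = 1/(μ₂−λ) = 1/(25.33−9.46) = 0.06301 hr
W_total = W₁ + W₂ = 0.04946 + 0.06301 = 0.11247 hr

Final: 0.11247 hr


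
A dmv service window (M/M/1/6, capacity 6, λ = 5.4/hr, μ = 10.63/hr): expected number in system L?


ρ = 5.4/10.63 = 0.5080
L = ρ[1 − (K+1)ρ^K + Kρ^(K+1)] / [(1−ρ)(1−ρ^(K+1))]
Numerator: 0.5080·(1 − 7·0.017186 + 6·0.008730) = 0.473494
Denominator: (0.4920)·(0.991270) = 0.487708
L = 0.473494/0.487708 = 0.9709

Final: 0.9709


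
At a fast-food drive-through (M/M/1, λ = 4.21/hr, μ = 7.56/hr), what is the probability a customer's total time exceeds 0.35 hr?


W ~ Exponential(μ−λ) for M/M/1.
μ − λ = 7.56 − 4.21 = 3.3500
P(W > t) = e^{−(μ−λ)t} = e^{−1.1725} = 0.309592

Final: 0.309592


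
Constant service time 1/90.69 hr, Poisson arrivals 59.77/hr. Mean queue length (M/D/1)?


ρ = 59.77/90.69 = 0.6591
M/D/1: Lq = ρ²/(2(1−ρ)) = 0.4344/(2·0.3409) = 0.63700

Final: 0.63700


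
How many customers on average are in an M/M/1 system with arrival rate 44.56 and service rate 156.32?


ρ = λ/μ = 44.56/156.32 = 0.2851
L = ρ/(1−ρ) = 0.2851/(1 − 0.2851) = 0.2851/0.7149 = 0.3987

Final: 0.3987


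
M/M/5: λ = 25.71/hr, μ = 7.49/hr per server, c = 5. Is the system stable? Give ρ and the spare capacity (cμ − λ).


Total capacity cμ = 5·7.49 = 37.45/hr
ρ = λ/(cμ) = 25.71/37.45 = 0.6865
Stable ⇔ ρ < 1: YES
Spare capacity = cμ − λ = 37.45 − 25.71 = 11.74/hr

Final: ρ = 0.6865; stable; margin = 11.74/hr


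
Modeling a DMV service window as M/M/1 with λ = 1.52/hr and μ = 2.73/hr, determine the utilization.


ρ = λ/μ = 1.52/2.73 = 0.5568

Final: 0.5568


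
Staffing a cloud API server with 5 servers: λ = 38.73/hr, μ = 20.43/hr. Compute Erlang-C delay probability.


a = λ/μ = 1.8957; ρ = a/5 = 0.3791
P₀ = 0.149366 (from M/M/c formula)
C(c,a) = [a^c/(c!(1−ρ))]·P₀ = [24.48475/(120·0.6209)]·0.149366
= 0.32864·0.149366 = 0.049088

Final: 0.049088


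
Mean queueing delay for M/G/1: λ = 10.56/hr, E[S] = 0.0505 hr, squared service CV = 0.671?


ρ = λ·E[S] = 10.56·0.0505 = 0.5333
E[S²] = E[S]²(1+C_s²) = 0.0505²·(1+0.671) = 0.004261
Wq = λ·E[S²]/(2(1−ρ)) = 10.56·0.004261/(2·0.4667) = 0.04821 hr

Final: 0.04821 hr


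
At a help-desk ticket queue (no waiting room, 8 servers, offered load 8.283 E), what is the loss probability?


B(c,a) = (a^c/c!) / Σ_{k=0}^{c} a^k/k!
a^8/8! = 549.516538
Σ terms (k=0..8): 1.00000 + 8.28300 + 34.30404 + 94.71347 + 196.12791 + 324.90550 + 448.53204 + 530.74156 + 549.51654 = 2188.124055
B = 549.516538/2188.124055 = 0.251136

Final: 0.251136


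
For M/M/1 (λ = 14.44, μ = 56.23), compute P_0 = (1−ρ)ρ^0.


ρ = 14.44/56.23 = 0.2568
P_n = (1−ρ)·ρ^n = (1 − 0.2568)·0.2568^0 = 0.7432·1.000000 = 0.743198

Final: 0.743198


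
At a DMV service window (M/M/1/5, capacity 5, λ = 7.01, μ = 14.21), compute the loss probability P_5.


ρ = λ/μ = 7.01/14.21 = 0.4933
P_K = (1−ρ)ρ^K/(1−ρ^(K+1)) = (0.5067·0.029216)/(1 − 0.014413)
= 0.014803/0.985587 = 0.015020

Final: 0.015020


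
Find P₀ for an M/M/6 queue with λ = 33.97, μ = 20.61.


a = λ/μ = 33.97/20.61 = 1.6482; ρ = a/c = 0.2747
Σ_{k=0}^{5} a^k/k! (terms k=0..5) = 1.00000 + 1.64823 + 1.35833 + 0.74628 + 0.30751 + 0.10137 = 5.16172
Tail: a^6/(6!(1−ρ)) = 20.04958/(720·0.7253) = 0.03839
P₀ = 1/(5.16172 + 0.03839) = 1/5.20011 = 0.192304

Final: 0.192304


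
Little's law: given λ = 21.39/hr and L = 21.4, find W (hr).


W = L/λ = 21.4/21.39 = 1.0005 hr

Final: 1.0005 hr


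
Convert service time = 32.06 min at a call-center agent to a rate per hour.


μ = 1/(service time) in consistent units.
1 hour = 60 min, so μ = 60/32.06 = 1.8715 per hour

Final: 1.8715 /hr


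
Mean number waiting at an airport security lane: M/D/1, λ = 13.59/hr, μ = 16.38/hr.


ρ = 13.59/16.38 = 0.8297
M/D/1: Lq = ρ²/(2(1−ρ)) = 0.6884/(2·0.1703) = 2.02065

Final: 2.02065


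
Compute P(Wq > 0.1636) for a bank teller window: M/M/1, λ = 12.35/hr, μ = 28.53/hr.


ρ = 12.35/28.53 = 0.4329
P(Wq > t) = ρ·e^{−(μ−λ)t} = 0.4329·e^{−2.6470}
= 0.4329·0.070860 = 0.030674

Final: 0.030674


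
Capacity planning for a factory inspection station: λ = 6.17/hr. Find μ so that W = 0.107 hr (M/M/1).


W = 1/(μ−λ) ⇒ μ − λ = 1/W = 1/0.107 = 9.3458
μ = λ + 1/W = 6.17 + 9.3458 = 15.5158 per hr

Final: 15.5158 /hr


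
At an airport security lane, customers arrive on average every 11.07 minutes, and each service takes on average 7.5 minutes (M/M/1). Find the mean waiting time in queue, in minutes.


λ = 60/11.07 = 5.4201 /hr
μ = 60/7.5 = 8.0000 /hr
ρ = λ/μ = 5.4201/8.0000 = 0.6775
Wq = ρ/(μ−λ) = 0.6775/(8.0000−5.4201) = 0.26261 hr
In minutes: 0.26261·60 = 15.756 min

Final: 15.756 min


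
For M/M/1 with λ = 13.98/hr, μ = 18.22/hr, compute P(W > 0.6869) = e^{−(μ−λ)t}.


W ~ Exponential(μ−λ) for M/M/1.
μ − λ = 18.22 − 13.98 = 4.2400
P(W > t) = e^{−(μ−λ)t} = e^{−2.9125} = 0.054342

Final: 0.054342


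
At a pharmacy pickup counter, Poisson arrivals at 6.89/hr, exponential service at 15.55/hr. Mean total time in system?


W = 1/(μ−λ) = 1/(15.55 − 6.89) = 1/8.66 = 0.1155 hr

Final: 0.1155 hr


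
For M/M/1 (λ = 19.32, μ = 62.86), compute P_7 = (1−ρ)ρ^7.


ρ = 19.32/62.86 = 0.3073
P_n = (1−ρ)·ρ^n = (1 − 0.3073)·0.3073^7 = 0.6927·0.0002591 = 0.0001794

Final: 0.0001794


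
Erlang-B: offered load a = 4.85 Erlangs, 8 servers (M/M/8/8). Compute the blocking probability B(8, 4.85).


B(c,a) = (a^c/c!) / Σ_{k=0}^{c} a^k/k!
a^8/8! = 7.593000
Σ terms (k=0..8): 1.00000 + 4.85000 + 11.76125 + 19.01402 + 23.05450 + 22.36287 + 18.07665 + 12.52454 + 7.59300 = 120.236821
B = 7.593000/120.236821 = 0.063150

Final: 0.063150


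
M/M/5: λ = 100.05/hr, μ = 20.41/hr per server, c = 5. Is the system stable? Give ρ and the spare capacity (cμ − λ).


Total capacity cμ = 5·20.41 = 102.05/hr
ρ = λ/(cμ) = 100.05/102.05 = 0.9804
Stable ⇔ ρ < 1: YES
Spare capacity = cμ − λ = 102.05 − 100.05 = 2.00/hr

Final: ρ = 0.9804; stable; margin = 2.00/hr


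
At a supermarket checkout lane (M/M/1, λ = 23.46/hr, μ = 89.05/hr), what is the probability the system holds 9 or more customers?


ρ = 23.46/89.05 = 0.2634
P(N ≥ n) = ρ^n = 0.2634^9 = 0.000006113

Final: 0.000006113


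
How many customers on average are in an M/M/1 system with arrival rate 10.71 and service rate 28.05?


ρ = λ/μ = 10.71/28.05 = 0.3818
L = ρ/(1−ρ) = 0.3818/(1 − 0.3818) = 0.3818/0.6182 = 0.6176

Final: 0.6176


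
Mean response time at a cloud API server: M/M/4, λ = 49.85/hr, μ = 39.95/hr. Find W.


a = 1.2478; ρ = 0.3120; P₀ = 0.285963
Lq = P₀·a^c·ρ/(c!(1−ρ)²) = 0.01903
Wq = Lq/λ = 0.01903/49.85 = 0.0003818 hr
W = Wq + 1/μ = 0.0003818 + 0.02503 = 0.02541 hr

Final: 0.02541 hr


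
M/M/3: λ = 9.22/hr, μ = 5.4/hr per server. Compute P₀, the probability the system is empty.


a = λ/μ = 9.22/5.4 = 1.7074; ρ = a/c = 0.5691
Σ_{k=0}^{2} a^k/k! (terms k=0..2) = 1.00000 + 1.70741 + 1.45762 = 4.16503
Tail: a^3/(3!(1−ρ)) = 4.97750/(6·0.4309) = 1.92539
P₀ = 1/(4.16503 + 1.92539) = 1/6.09042 = 0.164192

Final: 0.164192


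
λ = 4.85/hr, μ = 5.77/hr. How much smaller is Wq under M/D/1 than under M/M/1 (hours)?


ρ = 4.85/5.77 = 0.8406
Wq(M/M/1) = ρ/(μ−λ) = 0.8406/0.9200 = 0.91365 hr
Wq(M/D/1) = ρ/(2(μ−λ)) = 0.45682 hr
Savings = 0.91365 − 0.45682 = 0.45682 hr

Final: 0.45682 hr


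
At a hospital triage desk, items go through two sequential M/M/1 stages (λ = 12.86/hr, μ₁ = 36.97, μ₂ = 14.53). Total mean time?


Each node sees arrival rate λ = 12.86/hr (tandem ⇒ throughput preserved).
W₁ = 1/(μ₁−λ) = 1/(36.97−12.86) = 0.04148 hr
W₂ = 1/(μ₂−λ) = 1/(14.53−12.86) = 0.59880 hr
W_total = W₁ + W₂ = 0.04148 + 0.59880 = 0.64028 hr

Final: 0.64028 hr


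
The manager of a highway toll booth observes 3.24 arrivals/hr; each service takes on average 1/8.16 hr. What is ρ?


ρ = λ/μ = 3.24/8.16 = 0.3971

Final: 0.3971


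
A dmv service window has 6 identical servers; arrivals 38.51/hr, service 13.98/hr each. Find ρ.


ρ = λ/(cμ) = 38.51/(6·13.98) = 38.51/83.88 = 0.4591

Final: 0.4591


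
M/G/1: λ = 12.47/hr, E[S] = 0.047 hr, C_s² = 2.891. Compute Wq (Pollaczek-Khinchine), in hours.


ρ = λ·E[S] = 12.47·0.047 = 0.5861
E[S²] = E[S]²(1+C_s²) = 0.047²·(1+2.891) = 0.008595
Wq = λ·E[S²]/(2(1−ρ)) = 12.47·0.008595/(2·0.4139) = 0.12948 hr

Final: 0.12948 hr


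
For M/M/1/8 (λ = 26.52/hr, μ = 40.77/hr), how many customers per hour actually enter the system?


ρ = 0.6505; P_K = (1−ρ)ρ^8/(1−ρ^9) = 0.011442
λ_eff = λ(1 − P_K) = 26.52·(1 − 0.011442) = 26.52·0.988558 = 26.2166 /hr

Final: 26.2166 /hr


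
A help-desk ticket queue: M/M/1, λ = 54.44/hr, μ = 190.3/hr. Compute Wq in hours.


ρ = 54.44/190.3 = 0.2861
Wq = ρ/(μ−λ) = 0.2861/(190.3 − 54.44) = 0.2861/135.86 = 0.002106 hr

Final: 0.002106 hr


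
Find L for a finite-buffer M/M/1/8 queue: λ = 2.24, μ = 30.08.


ρ = 2.24/30.08 = 0.07447
L = ρ[1 − (K+1)ρ^K + Kρ^(K+1)] / [(1−ρ)(1−ρ^(K+1))]
Numerator: 0.07447·(1 − 9·9.457e-10 + 8·7.043e-11) = 0.074468
Denominator: (0.9255)·(1.000000) = 0.925532
L = 0.074468/0.925532 = 0.08046

Final: 0.08046


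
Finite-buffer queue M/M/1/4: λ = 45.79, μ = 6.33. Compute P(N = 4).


ρ = λ/μ = 45.79/6.33 = 7.2338
P_K = (1−ρ)ρ^K/(1−ρ^(K+1)) = (-6.2338·2738.216191)/(1 − 19807.728178)
= -17069.511988/-19806.728178 = 0.861804

Final: 0.861804


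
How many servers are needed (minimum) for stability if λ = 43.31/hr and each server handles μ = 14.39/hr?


Stability requires cμ > λ ⇔ c > λ/μ.
λ/μ = 43.31/14.39 = 3.0097
Minimum integer c = ⌊3.0097⌋ + 1 = 4
Check: 4·14.39 = 57.56 > 43.31, while 3·14.39 = 43.17 ≤ 43.31

Final: 4 servers


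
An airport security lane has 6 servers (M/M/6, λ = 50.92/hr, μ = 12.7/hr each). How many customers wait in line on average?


a = λ/μ = 4.0094; ρ = a/6 = 0.6682
P₀ = 0.016506
Lq = P₀·a^c·ρ / (c!·(1−ρ)²) = 0.016506·4154.39746·0.6682/(720·0.11006)
= 0.57824

Final: 0.57824


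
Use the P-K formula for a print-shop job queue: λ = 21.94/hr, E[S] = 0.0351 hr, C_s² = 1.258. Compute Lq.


ρ = λ·E[S] = 21.94·0.0351 = 0.7701
Lq = ρ²(1+C_s²)/(2(1−ρ)) = 0.5930·(1+1.258)/(2·0.2299)
= 0.5930·2.2580/0.4598 = 2.91227

Final: 2.91227


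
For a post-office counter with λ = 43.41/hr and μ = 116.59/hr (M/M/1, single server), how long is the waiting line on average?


ρ = 43.41/116.59 = 0.3723
Lq = ρ²/(1−ρ) = 0.1386/0.6277 = 0.2209

Final: 0.2209


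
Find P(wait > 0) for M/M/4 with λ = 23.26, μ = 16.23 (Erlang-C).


a = λ/μ = 1.4331; ρ = a/4 = 0.3583
P₀ = 0.236708 (from M/M/c formula)
C(c,a) = [a^c/(c!(1−ρ))]·P₀ = [4.21857/(24·0.6417)]·0.236708
= 0.27391·0.236708 = 0.064837

Final: 0.064837


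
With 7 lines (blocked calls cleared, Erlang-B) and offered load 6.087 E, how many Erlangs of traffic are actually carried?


B(7,6.087) = 0.190713 (Erlang-B)
Carried load = a(1 − B) = 6.087·(1 − 0.190713) = 6.087·0.809287 = 4.9261 E

Final: 4.9261 Erlangs


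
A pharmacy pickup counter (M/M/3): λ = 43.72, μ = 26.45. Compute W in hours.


a = 1.6529; ρ = 0.5510; P₀ = 0.175584
Lq = P₀·a^c·ρ/(c!(1−ρ)²) = 0.36115
Wq = Lq/λ = 0.36115/43.72 = 0.008261 hr
W = Wq + 1/μ = 0.008261 + 0.03781 = 0.04607 hr

Final: 0.04607 hr


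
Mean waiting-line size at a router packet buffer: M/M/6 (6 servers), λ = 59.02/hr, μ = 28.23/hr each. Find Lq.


a = λ/μ = 2.0907; ρ = a/6 = 0.3484
P₀ = 0.123363
Lq = P₀·a^c·ρ / (c!·(1−ρ)²) = 0.123363·83.50836·0.3484/(720·0.42452)
= 0.01174

Final: 0.01174


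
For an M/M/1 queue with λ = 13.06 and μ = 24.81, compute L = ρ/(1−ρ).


ρ = λ/μ = 13.06/24.81 = 0.5264
L = ρ/(1−ρ) = 0.5264/(1 − 0.5264) = 0.5264/0.4736 = 1.1115

Final: 1.1115


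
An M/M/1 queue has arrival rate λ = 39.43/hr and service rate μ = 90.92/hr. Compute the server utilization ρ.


ρ = λ/μ = 39.43/90.92 = 0.4337

Final: 0.4337


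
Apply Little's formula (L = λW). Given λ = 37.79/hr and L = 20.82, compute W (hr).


W = L/λ = 20.82/37.79 = 0.5509 hr

Final: 0.5509 hr


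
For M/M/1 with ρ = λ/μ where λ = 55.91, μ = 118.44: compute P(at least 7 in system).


ρ = 55.91/118.44 = 0.4721
P(N ≥ n) = ρ^n = 0.4721^7 = 0.005223

Final: 0.005223


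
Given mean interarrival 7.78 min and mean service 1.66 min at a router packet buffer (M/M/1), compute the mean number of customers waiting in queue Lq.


λ = 60/7.78 = 7.7121 /hr
μ = 60/1.66 = 36.1446 /hr
ρ = λ/μ = 7.7121/36.1446 = 0.2134
Lq = ρ²/(1−ρ) = 0.04553/0.7866 = 0.05787

Final: 0.05787


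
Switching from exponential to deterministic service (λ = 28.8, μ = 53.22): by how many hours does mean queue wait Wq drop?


ρ = 28.8/53.22 = 0.5411
Wq(M/M/1) = ρ/(μ−λ) = 0.5411/24.42 = 0.02216 hr
Wq(M/D/1) = ρ/(2(μ−λ)) = 0.01108 hr
Savings = 0.02216 − 0.01108 = 0.01108 hr

Final: 0.01108 hr


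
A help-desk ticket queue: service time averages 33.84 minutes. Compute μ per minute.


μ = 1/(service time) in consistent units.
1 minute = 1 min, so μ = 1/33.84 = 0.02955 per minute

Final: 0.02955 /min


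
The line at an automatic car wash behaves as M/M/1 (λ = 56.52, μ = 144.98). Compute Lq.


ρ = 56.52/144.98 = 0.3898
Lq = ρ²/(1−ρ) = 0.1520/0.6102 = 0.2491

Final: 0.2491


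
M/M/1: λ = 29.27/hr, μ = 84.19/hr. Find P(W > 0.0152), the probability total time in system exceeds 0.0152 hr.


W ~ Exponential(μ−λ) for M/M/1.
μ − λ = 84.19 − 29.27 = 54.9200
P(W > t) = e^{−(μ−λ)t} = e^{−0.8348} = 0.433968

Final: 0.433968


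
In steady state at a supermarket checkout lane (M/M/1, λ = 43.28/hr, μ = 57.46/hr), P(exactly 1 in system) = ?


ρ = 43.28/57.46 = 0.7532
P_n = (1−ρ)·ρ^n = (1 − 0.7532)·0.7532^1 = 0.2468·0.753220 = 0.185880

Final: 0.185880


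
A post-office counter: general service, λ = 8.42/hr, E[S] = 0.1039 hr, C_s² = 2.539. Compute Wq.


ρ = λ·E[S] = 8.42·0.1039 = 0.8748
E[S²] = E[S]²(1+C_s²) = 0.1039²·(1+2.539) = 0.038204
Wq = λ·E[S²]/(2(1−ρ)) = 8.42·0.038204/(2·0.1252) = 1.28505 hr

Final: 1.28505 hr


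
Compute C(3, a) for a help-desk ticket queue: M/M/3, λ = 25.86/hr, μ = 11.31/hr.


a = λ/μ = 2.2865; ρ = a/3 = 0.7622
P₀ = 0.070044 (from M/M/c formula)
C(c,a) = [a^c/(c!(1−ρ))]·P₀ = [11.95357/(6·0.2378)]·0.070044
= 8.37639·0.070044 = 0.586712

Final: 0.586712


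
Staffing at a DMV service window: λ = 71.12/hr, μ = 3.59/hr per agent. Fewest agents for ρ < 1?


Stability requires cμ > λ ⇔ c > λ/μ.
λ/μ = 71.12/3.59 = 19.8106
Minimum integer c = ⌊19.8106⌋ + 1 = 20
Check: 20·3.59 = 71.80 > 71.12, while 19·3.59 = 68.21 ≤ 71.12

Final: 20 servers


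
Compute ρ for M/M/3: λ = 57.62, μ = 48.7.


ρ = λ/(cμ) = 57.62/(3·48.7) = 57.62/146.10 = 0.3944

Final: 0.3944


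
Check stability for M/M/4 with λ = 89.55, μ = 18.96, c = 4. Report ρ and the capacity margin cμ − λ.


Total capacity cμ = 4·18.96 = 75.84/hr
ρ = λ/(cμ) = 89.55/75.84 = 1.1808
Stable ⇔ ρ < 1: NO
Spare capacity = cμ − λ = 75.84 − 89.55 = -13.71/hr

Final: ρ = 1.1808; unstable; margin = -13.71/hr


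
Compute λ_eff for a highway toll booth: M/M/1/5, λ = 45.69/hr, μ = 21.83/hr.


ρ = 2.0930; P_K = (1−ρ)ρ^5/(1−ρ^6) = 0.528502
λ_eff = λ(1 − P_K) = 45.69·(1 − 0.528502) = 45.69·0.471498 = 21.5427 /hr

Final: 21.5427 /hr


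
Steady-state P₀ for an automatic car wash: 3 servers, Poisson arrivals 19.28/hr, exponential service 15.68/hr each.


a = λ/μ = 19.28/15.68 = 1.2296; ρ = a/c = 0.4099
Σ_{k=0}^{2} a^k/k! (terms k=0..2) = 1.00000 + 1.22959 + 0.75595 = 2.98554
Tail: a^3/(3!(1−ρ)) = 1.85902/(6·0.5901) = 0.52502
P₀ = 1/(2.98554 + 0.52502) = 1/3.51056 = 0.284854

Final: 0.284854


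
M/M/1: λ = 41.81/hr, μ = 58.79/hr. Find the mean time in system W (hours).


W = 1/(μ−λ) = 1/(58.79 − 41.81) = 1/16.98 = 0.05889 hr

Final: 0.05889 hr


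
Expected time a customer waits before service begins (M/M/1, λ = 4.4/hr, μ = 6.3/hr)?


ρ = 4.4/6.3 = 0.6984
Wq = ρ/(μ−λ) = 0.6984/(6.3 − 4.4) = 0.6984/1.90 = 0.3676 hr

Final: 0.3676 hr


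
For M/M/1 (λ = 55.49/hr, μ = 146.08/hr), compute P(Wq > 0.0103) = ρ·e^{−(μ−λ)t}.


ρ = 55.49/146.08 = 0.3799
P(Wq > t) = ρ·e^{−(μ−λ)t} = 0.3799·e^{−0.9331}
= 0.3799·0.393342 = 0.149415

Final: 0.149415


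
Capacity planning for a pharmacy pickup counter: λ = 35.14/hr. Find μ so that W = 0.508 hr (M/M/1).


W = 1/(μ−λ) ⇒ μ − λ = 1/W = 1/0.508 = 1.9685
μ = λ + 1/W = 35.14 + 1.9685 = 37.1085 per hr

Final: 37.1085 /hr


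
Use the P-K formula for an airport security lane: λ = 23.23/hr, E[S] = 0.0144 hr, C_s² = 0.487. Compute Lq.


ρ = λ·E[S] = 23.23·0.0144 = 0.3345
Lq = ρ²(1+C_s²)/(2(1−ρ)) = 0.1119·(1+0.487)/(2·0.6655)
= 0.1119·1.4870/1.3310 = 0.12502

Final: 0.12502


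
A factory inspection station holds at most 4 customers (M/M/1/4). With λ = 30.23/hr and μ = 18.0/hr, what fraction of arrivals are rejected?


ρ = λ/μ = 30.23/18.0 = 1.6794
P_K = (1−ρ)ρ^K/(1−ρ^(K+1)) = (-0.6794·7.955410)/(1 − 13.360669)
= -5.405259/-12.360669 = 0.437295

Final: 0.437295


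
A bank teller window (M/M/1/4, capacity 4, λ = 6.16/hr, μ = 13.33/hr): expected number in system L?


ρ = 6.16/13.33 = 0.4621
L = ρ[1 − (K+1)ρ^K + Kρ^(K+1)] / [(1−ρ)(1−ρ^(K+1))]
Numerator: 0.4621·(1 − 5·0.045604 + 4·0.021074) = 0.395699
Denominator: (0.5379)·(0.978926) = 0.526549
L = 0.395699/0.526549 = 0.7515

Final: 0.7515


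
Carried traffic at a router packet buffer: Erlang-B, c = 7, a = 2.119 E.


B(7,2.119) = 0.004580 (Erlang-B)
Carried load = a(1 − B) = 2.119·(1 − 0.004580) = 2.119·0.995420 = 2.1093 E

Final: 2.1093 Erlangs


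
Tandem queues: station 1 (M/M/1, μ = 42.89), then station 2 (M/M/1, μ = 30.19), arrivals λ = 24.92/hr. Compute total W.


Each node sees arrival rate λ = 24.92/hr (tandem ⇒ throughput preserved).
W₁ = 1/(μ₁−λ) = 1/(42.89−24.92) = 0.05565 hr
W₂ = 1/(μ₂−λ) = 1/(30.19−24.92) = 0.18975 hr
W_total = W₁ + W₂ = 0.05565 + 0.18975 = 0.24540 hr

Final: 0.24540 hr


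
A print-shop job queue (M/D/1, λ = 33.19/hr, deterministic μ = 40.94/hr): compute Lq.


ρ = 33.19/40.94 = 0.8107
M/D/1: Lq = ρ²/(2(1−ρ)) = 0.6572/(2·0.1893) = 1.73594

Final: 1.73594


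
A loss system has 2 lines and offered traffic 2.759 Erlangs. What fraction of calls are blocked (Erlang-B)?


B(c,a) = (a^c/c!) / Σ_{k=0}^{c} a^k/k!
a^2/2! = 3.806040
Σ terms (k=0..2): 1.00000 + 2.75900 + 3.80604 = 7.565040
B = 3.806040/7.565040 = 0.503109

Final: 0.503109


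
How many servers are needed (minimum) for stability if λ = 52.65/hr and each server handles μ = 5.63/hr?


Stability requires cμ > λ ⇔ c > λ/μ.
λ/μ = 52.65/5.63 = 9.3517
Minimum integer c = ⌊9.3517⌋ + 1 = 10
Check: 10·5.63 = 56.30 > 52.65, while 9·5.63 = 50.67 ≤ 52.65

Final: 10 servers


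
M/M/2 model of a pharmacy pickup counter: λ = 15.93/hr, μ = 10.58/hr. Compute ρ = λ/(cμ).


ρ = λ/(cμ) = 15.93/(2·10.58) = 15.93/21.16 = 0.7528

Final: 0.7528


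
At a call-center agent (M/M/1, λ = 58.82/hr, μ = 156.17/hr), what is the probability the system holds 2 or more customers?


ρ = 58.82/156.17 = 0.3766
P(N ≥ n) = ρ^n = 0.3766^2 = 0.141858

Final: 0.141858


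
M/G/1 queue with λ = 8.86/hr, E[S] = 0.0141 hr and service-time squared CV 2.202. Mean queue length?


ρ = λ·E[S] = 8.86·0.0141 = 0.1249
Lq = ρ²(1+C_s²)/(2(1−ρ)) = 0.01561·(1+2.202)/(2·0.8751)
= 0.01561·3.2020/1.7501 = 0.02855

Final: 0.02855


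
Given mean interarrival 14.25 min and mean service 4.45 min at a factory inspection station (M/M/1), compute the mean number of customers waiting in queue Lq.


λ = 60/14.25 = 4.2105 /hr
μ = 60/4.45 = 13.4831 /hr
ρ = λ/μ = 4.2105/13.4831 = 0.3123
Lq = ρ²/(1−ρ) = 0.09752/0.6877 = 0.1418

Final: 0.1418


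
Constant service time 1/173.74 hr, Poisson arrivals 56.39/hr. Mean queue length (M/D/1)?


ρ = 56.39/173.74 = 0.3246
M/D/1: Lq = ρ²/(2(1−ρ)) = 0.1053/(2·0.6754) = 0.07798

Final: 0.07798


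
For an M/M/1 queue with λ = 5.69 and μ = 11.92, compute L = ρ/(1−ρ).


ρ = λ/μ = 5.69/11.92 = 0.4773
L = ρ/(1−ρ) = 0.4773/(1 − 0.4773) = 0.4773/0.5227 = 0.9133

Final: 0.9133


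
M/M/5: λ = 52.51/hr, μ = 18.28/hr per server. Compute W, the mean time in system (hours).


a = 2.8725; ρ = 0.5745; P₀ = 0.053717
Lq = P₀·a^c·ρ/(c!(1−ρ)²) = 0.27782
Wq = Lq/λ = 0.27782/52.51 = 0.005291 hr
W = Wq + 1/μ = 0.005291 + 0.05470 = 0.06000 hr

Final: 0.06000 hr


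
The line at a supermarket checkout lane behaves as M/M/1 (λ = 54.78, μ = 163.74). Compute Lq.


ρ = 54.78/163.74 = 0.3346
Lq = ρ²/(1−ρ) = 0.1119/0.6654 = 0.1682

Final: 0.1682


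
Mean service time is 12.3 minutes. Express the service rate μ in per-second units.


μ = 1/(service time) in consistent units.
1 second = 0.0166667 min, so μ = 0.0166667/12.3 = 0.001355 per second

Final: 0.001355 /sec


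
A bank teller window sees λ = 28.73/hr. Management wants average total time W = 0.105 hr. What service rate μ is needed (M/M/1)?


W = 1/(μ−λ) ⇒ μ − λ = 1/W = 1/0.105 = 9.5238
μ = λ + 1/W = 28.73 + 9.5238 = 38.2538 per hr

Final: 38.2538 /hr


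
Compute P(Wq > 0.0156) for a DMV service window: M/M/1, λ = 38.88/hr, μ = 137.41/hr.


ρ = 38.88/137.41 = 0.2829
P(Wq > t) = ρ·e^{−(μ−λ)t} = 0.2829·e^{−1.5371}
= 0.2829·0.215011 = 0.060837

Final: 0.060837


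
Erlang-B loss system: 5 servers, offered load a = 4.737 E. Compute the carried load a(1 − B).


B(5,4.737) = 0.263163 (Erlang-B)
Carried load = a(1 − B) = 4.737·(1 − 0.263163) = 4.737·0.736837 = 3.4904 E

Final: 3.4904 Erlangs


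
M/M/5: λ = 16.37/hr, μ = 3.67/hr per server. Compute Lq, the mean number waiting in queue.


a = λ/μ = 4.4605; ρ = a/5 = 0.8921
P₀ = 0.005463
Lq = P₀·a^c·ρ / (c!·(1−ρ)²) = 0.005463·1765.68438·0.8921/(120·0.01164)
= 6.15882

Final: 6.15882


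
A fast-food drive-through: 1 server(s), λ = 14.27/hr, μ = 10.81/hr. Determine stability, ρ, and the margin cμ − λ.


Total capacity cμ = 1·10.81 = 10.81/hr
ρ = λ/(cμ) = 14.27/10.81 = 1.3201
Stable ⇔ ρ < 1: NO
Spare capacity = cμ − λ = 10.81 − 14.27 = -3.46/hr

Final: ρ = 1.3201; unstable; margin = -3.46/hr


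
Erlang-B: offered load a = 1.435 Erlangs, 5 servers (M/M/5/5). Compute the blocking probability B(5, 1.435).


B(c,a) = (a^c/c!) / Σ_{k=0}^{c} a^k/k!
a^5/5! = 0.050708
Σ terms (k=0..5): 1.00000 + 1.43500 + 1.02961 + 0.49250 + 0.17668 + 0.05071 = 4.184502
B = 0.050708/4.184502 = 0.012118

Final: 0.012118


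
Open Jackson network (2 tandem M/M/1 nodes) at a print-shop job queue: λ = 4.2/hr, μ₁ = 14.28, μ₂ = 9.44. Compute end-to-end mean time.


Each node sees arrival rate λ = 4.2/hr (tandem ⇒ throughput preserved).
W₁ = 1/(μ₁−λ) = 1/(14.28−4.2) = 0.09921 hr
W₂ = 1/(μ₂−λ) = 1/(9.44−4.2) = 0.19084 hr
W_total = W₁ + W₂ = 0.09921 + 0.19084 = 0.29005 hr

Final: 0.29005 hr


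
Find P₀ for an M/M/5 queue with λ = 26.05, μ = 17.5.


a = λ/μ = 26.05/17.5 = 1.4886; ρ = a/c = 0.2977
Σ_{k=0}^{4} a^k/k! (terms k=0..4) = 1.00000 + 1.48857 + 1.10792 + 0.54974 + 0.20458 = 4.35082
Tail: a^5/(5!(1−ρ)) = 7.30884/(120·0.7023) = 0.08673
P₀ = 1/(4.35082 + 0.08673) = 1/4.43754 = 0.225350

Final: 0.225350


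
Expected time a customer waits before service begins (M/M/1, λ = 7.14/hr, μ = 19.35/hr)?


ρ = 7.14/19.35 = 0.3690
Wq = ρ/(μ−λ) = 0.3690/(19.35 − 7.14) = 0.3690/12.21 = 0.03022 hr

Final: 0.03022 hr


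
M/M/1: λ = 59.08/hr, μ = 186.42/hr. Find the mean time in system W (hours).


W = 1/(μ−λ) = 1/(186.42 − 59.08) = 1/127.34 = 0.007853 hr

Final: 0.007853 hr


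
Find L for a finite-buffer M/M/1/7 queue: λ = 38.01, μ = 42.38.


ρ = 38.01/42.38 = 0.8969
L = ρ[1 − (K+1)ρ^K + Kρ^(K+1)] / [(1−ρ)(1−ρ^(K+1))]
Numerator: 0.8969·(1 − 8·0.466830 + 7·0.418693) = 0.175979
Denominator: (0.1031)·(0.581307) = 0.059941
L = 0.175979/0.059941 = 2.9359

Final: 2.9359


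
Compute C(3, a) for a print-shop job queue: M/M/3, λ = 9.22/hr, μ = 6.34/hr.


a = λ/μ = 1.4543; ρ = a/3 = 0.4848
P₀ = 0.221900 (from M/M/c formula)
C(c,a) = [a^c/(c!(1−ρ))]·P₀ = [3.07557/(6·0.5152)]·0.221900
= 0.99485·0.221900 = 0.220757

Final: 0.220757


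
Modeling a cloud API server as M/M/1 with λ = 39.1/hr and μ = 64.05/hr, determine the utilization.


ρ = λ/μ = 39.1/64.05 = 0.6105

Final: 0.6105


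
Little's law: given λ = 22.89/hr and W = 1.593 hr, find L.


L = λW = 22.89·1.593 = 36.4638

Final: 36.4638


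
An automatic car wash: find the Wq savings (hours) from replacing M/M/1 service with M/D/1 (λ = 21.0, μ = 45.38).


ρ = 21.0/45.38 = 0.4628
Wq(M/M/1) = ρ/(μ−λ) = 0.4628/24.38 = 0.01898 hr
Wq(M/D/1) = ρ/(2(μ−λ)) = 0.009491 hr
Savings = 0.01898 − 0.009491 = 0.009491 hr

Final: 0.009491 hr


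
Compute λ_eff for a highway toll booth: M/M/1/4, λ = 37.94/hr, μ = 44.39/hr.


ρ = 0.8547; P_K = (1−ρ)ρ^4/(1−ρ^5) = 0.142562
λ_eff = λ(1 − P_K) = 37.94·(1 − 0.142562) = 37.94·0.857438 = 32.5312 /hr

Final: 32.5312 /hr


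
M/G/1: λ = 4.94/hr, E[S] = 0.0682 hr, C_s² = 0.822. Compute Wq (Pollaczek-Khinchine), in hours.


ρ = λ·E[S] = 4.94·0.0682 = 0.3369
E[S²] = E[S]²(1+C_s²) = 0.0682²·(1+0.822) = 0.008475
Wq = λ·E[S²]/(2(1−ρ)) = 4.94·0.008475/(2·0.6631) = 0.03157 hr

Final: 0.03157 hr


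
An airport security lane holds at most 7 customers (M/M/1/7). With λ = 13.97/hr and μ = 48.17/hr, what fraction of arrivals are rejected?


ρ = λ/μ = 13.97/48.17 = 0.2900
P_K = (1−ρ)ρ^K/(1−ρ^(K+1)) = (0.7100·0.0001726)/(1 − 0.00005004)
= 0.0001225/0.999950 = 0.0001225

Final: 0.0001225


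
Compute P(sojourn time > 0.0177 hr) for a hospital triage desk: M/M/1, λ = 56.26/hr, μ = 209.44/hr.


W ~ Exponential(μ−λ) for M/M/1.
μ − λ = 209.44 − 56.26 = 153.1800
P(W > t) = e^{−(μ−λ)t} = e^{−2.7113} = 0.066451

Final: 0.066451


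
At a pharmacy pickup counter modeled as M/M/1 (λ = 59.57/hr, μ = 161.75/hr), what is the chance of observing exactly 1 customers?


ρ = 59.57/161.75 = 0.3683
P_n = (1−ρ)·ρ^n = (1 − 0.3683)·0.3683^1 = 0.6317·0.368284 = 0.232651

Final: 0.232651


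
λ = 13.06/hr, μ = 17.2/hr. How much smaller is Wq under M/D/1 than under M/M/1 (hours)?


ρ = 13.06/17.2 = 0.7593
Wq(M/M/1) = ρ/(μ−λ) = 0.7593/4.14 = 0.18341 hr
Wq(M/D/1) = ρ/(2(μ−λ)) = 0.09170 hr
Savings = 0.18341 − 0.09170 = 0.09170 hr

Final: 0.09170 hr


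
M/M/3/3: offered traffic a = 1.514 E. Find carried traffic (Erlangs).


B(3,1.514) = 0.136463 (Erlang-B)
Carried load = a(1 − B) = 1.514·(1 − 0.136463) = 1.514·0.863537 = 1.3074 E

Final: 1.3074 Erlangs


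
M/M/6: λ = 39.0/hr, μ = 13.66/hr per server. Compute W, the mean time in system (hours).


a = 2.8551; ρ = 0.4758; P₀ = 0.056838
Lq = P₀·a^c·ρ/(c!(1−ρ)²) = 0.07405
Wq = Lq/λ = 0.07405/39.0 = 0.001899 hr
W = Wq + 1/μ = 0.001899 + 0.07321 = 0.07511 hr

Final: 0.07511 hr


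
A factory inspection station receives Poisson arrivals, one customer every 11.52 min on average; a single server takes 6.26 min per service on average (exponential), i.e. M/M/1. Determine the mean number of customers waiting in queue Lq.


λ = 60/11.52 = 5.2083 /hr
μ = 60/6.26 = 9.5847 /hr
ρ = λ/μ = 5.2083/9.5847 = 0.5434
Lq = ρ²/(1−ρ) = 0.2953/0.4566 = 0.6467

Final: 0.6467


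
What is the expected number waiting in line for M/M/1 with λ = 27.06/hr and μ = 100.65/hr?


ρ = 27.06/100.65 = 0.2689
Lq = ρ²/(1−ρ) = 0.07228/0.7311 = 0.09886

Final: 0.09886


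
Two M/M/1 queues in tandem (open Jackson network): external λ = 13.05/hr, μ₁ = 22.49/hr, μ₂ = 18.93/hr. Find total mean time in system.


Each node sees arrival rate λ = 13.05/hr (tandem ⇒ throughput preserved).
W₁ = 1/(μ₁−λ) = 1/(22.49−13.05) = 0.10593 hr
W₂ = 1/(μ₂−λ) = 1/(18.93−13.05) = 0.17007 hr
W_total = W₁ + W₂ = 0.10593 + 0.17007 = 0.27600 hr

Final: 0.27600 hr


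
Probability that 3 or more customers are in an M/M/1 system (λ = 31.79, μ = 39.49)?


ρ = 31.79/39.49 = 0.8050
P(N ≥ n) = ρ^n = 0.8050^3 = 0.521687

Final: 0.521687


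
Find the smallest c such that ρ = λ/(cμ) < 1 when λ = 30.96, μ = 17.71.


Stability requires cμ > λ ⇔ c > λ/μ.
λ/μ = 30.96/17.71 = 1.7482
Minimum integer c = ⌊1.7482⌋ + 1 = 2
Check: 2·17.71 = 35.42 > 30.96, while 1·17.71 = 17.71 ≤ 30.96

Final: 2 servers


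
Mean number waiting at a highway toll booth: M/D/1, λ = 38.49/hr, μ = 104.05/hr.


ρ = 38.49/104.05 = 0.3699
M/D/1: Lq = ρ²/(2(1−ρ)) = 0.1368/(2·0.6301) = 0.10859

Final: 0.10859


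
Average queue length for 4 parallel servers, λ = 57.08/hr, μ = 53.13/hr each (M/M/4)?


a = λ/μ = 1.0743; ρ = a/4 = 0.2686
P₀ = 0.340829
Lq = P₀·a^c·ρ / (c!·(1−ρ)²) = 0.340829·1.33222·0.2686/(24·0.53497)
= 0.009499

Final: 0.009499


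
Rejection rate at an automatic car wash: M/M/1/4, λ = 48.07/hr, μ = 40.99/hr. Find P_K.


ρ = λ/μ = 48.07/40.99 = 1.1727
P_K = (1−ρ)ρ^K/(1−ρ^(K+1)) = (-0.1727·1.891406)/(1 − 2.218099)
= -0.326693/-1.218099 = 0.268199

Final: 0.268199


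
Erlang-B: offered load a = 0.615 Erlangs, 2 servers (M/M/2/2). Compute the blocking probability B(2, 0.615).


B(c,a) = (a^c/c!) / Σ_{k=0}^{c} a^k/k!
a^2/2! = 0.189112
Σ terms (k=0..2): 1.00000 + 0.61500 + 0.18911 = 1.804113
B = 0.189112/1.804113 = 0.104823

Final: 0.104823


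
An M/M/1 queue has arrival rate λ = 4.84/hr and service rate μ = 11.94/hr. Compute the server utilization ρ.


ρ = λ/μ = 4.84/11.94 = 0.4054

Final: 0.4054


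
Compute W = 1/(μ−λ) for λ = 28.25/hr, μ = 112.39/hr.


W = 1/(μ−λ) = 1/(112.39 − 28.25) = 1/84.14 = 0.01188 hr

Final: 0.01188 hr


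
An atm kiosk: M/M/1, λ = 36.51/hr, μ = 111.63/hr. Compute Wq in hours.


ρ = 36.51/111.63 = 0.3271
Wq = ρ/(μ−λ) = 0.3271/(111.63 − 36.51) = 0.3271/75.12 = 0.004354 hr

Final: 0.004354 hr


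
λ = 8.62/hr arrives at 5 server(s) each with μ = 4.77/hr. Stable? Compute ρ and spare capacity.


Total capacity cμ = 5·4.77 = 23.85/hr
ρ = λ/(cμ) = 8.62/23.85 = 0.3614
Stable ⇔ ρ < 1: YES
Spare capacity = cμ − λ = 23.85 − 8.62 = 15.23/hr

Final: ρ = 0.3614; stable; margin = 15.23/hr


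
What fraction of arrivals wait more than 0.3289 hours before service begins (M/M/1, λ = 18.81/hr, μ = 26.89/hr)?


ρ = 18.81/26.89 = 0.6995
P(Wq > t) = ρ·e^{−(μ−λ)t} = 0.6995·e^{−2.6575}
= 0.6995·0.070122 = 0.049052

Final: 0.049052


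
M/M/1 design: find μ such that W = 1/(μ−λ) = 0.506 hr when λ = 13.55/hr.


W = 1/(μ−λ) ⇒ μ − λ = 1/W = 1/0.506 = 1.9763
μ = λ + 1/W = 13.55 + 1.9763 = 15.5263 per hr

Final: 15.5263 /hr
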